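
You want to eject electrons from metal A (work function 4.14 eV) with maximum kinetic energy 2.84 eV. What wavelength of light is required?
177.63 nm

From Einstein's equation: KE_max = hc/λ - φ

Rearranging for λ:
hc/λ = KE_max + φ
λ = hc/(KE_max + φ)

Required photon energy:
E_photon = KE_max + φ = 2.84 + 4.14 = 6.98 eV

Required wavelength:
λ = hc/E_photon = (6.626×10⁻³⁴)(3×10⁸) / (6.98 × 1.602×10⁻¹⁹)
λ = 177.63 nm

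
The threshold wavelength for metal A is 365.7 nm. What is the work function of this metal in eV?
3.39 eV

At the threshold wavelength, photon energy equals work function:
φ = hc/λ₀

Calculating:
φ = (6.626×10⁻³⁴ J·s)(3×10⁸ m/s) / (365.7×10⁻⁹ m)
φ = 3.39 eV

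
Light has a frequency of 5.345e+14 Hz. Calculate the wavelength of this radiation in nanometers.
560.88 nm

Using the wave equation: c = fλ

Solving for wavelength:
λ = c/f = (3×10⁸ m/s) / (5.345e+14 Hz)
λ = 560.88 nm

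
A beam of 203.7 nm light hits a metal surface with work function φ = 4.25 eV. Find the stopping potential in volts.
1.8366 V

The stopping potential V_s satisfies: eV_s = KE_max

First, find KE_max using Einstein's equation:
E_photon = hc/λ = 6.0866 eV
KE_max = E_photon - φ = 6.0866 - 4.25 = 1.8366 eV

Since eV_s = KE_max:
V_s = KE_max/e = 1.8366 V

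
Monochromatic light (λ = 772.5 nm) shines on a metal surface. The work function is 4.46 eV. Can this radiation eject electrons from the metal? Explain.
No

For photoemission, the photon energy must exceed the work function.

Photon energy: E = hc/λ = 1.6050 eV
Work function: φ = 4.46 eV

Since E_photon (1.6050 eV) < φ (4.46 eV), photoemission will NOT occur.
The threshold wavelength is λ₀ = hc/φ = 278.0 nm.
Since 772.5 nm > 278.0 nm, the photons lack sufficient energy.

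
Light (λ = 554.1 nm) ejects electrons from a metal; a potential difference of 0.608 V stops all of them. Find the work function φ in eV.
1.63 eV

The stopping potential gives the maximum kinetic energy: KE_max = eV_s = 0.608 eV

From Einstein's photoelectric equation: KE_max = hc/λ - φ
Rearranging: φ = hc/λ - KE_max

Calculate photon energy:
E_photon = hc/λ = (6.626×10⁻³⁴ J·s)(3×10⁸ m/s) / (554.1×10⁻⁹ m) = 2.2376 eV

Therefore:
φ = 2.2376 - 0.608 = 1.63 eV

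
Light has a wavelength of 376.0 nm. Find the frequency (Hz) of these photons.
7.9732e+14 Hz

Using the wave equation: c = fλ

Solving for frequency:
f = c/λ = (3×10⁸ m/s) / (376.0×10⁻⁹ m)
f = 7.9732e+14 Hz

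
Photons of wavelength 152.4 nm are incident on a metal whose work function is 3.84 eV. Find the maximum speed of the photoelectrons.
1.2292e+06 m/s

First, find the maximum kinetic energy:
E_photon = hc/λ = 8.1354 eV
KE_max = E_photon - φ = 8.1354 - 3.84 = 4.2954 eV

Convert to Joules: KE_max = 4.2954 × 1.602×10⁻¹⁹ J = 6.8821e-19 J

Then use KE = ½mv² to find velocity:
v = √(2·KE/m) = √(2 × 6.8821e-19 J / 9.109e-31 kg)
v = 1.2292e+06 m/s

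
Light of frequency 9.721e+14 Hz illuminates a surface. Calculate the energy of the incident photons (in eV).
4.0203 eV

Using E = hf:

E = hf = (6.626×10⁻³⁴ J·s)(9.721e+14 Hz)
E = 4.0203 eV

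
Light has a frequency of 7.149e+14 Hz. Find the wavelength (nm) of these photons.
419.35 nm

Using the wave equation: c = fλ

Solving for wavelength:
λ = c/f = (3×10⁸ m/s) / (7.149e+14 Hz)
λ = 419.35 nm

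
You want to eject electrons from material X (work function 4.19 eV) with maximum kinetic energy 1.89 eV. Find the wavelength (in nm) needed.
203.92 nm

From Einstein's equation: KE_max = hc/λ - φ

Rearranging for λ:
hc/λ = KE_max + φ
λ = hc/(KE_max + φ)

Required photon energy:
E_photon = KE_max + φ = 1.89 + 4.19 = 6.08 eV

Required wavelength:
λ = hc/E_photon = (6.626×10⁻³⁴)(3×10⁸) / (6.08 × 1.602×10⁻¹⁹)
λ = 203.92 nm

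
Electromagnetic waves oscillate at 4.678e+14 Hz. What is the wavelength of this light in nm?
640.86 nm

Using the wave equation: c = fλ

Solving for wavelength:
λ = c/f = (3×10⁸ m/s) / (4.678e+14 Hz)
λ = 640.86 nm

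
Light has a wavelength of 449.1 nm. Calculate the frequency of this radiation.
6.6754e+14 Hz

Using the wave equation: c = fλ

Solving for frequency:
f = c/λ = (3×10⁸ m/s) / (449.1×10⁻⁹ m)
f = 6.6754e+14 Hz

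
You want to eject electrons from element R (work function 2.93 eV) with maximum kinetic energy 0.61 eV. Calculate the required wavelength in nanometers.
350.24 nm

From Einstein's equation: KE_max = hc/λ - φ

Rearranging for λ:
hc/λ = KE_max + φ
λ = hc/(KE_max + φ)

Required photon energy:
E_photon = KE_max + φ = 0.61 + 2.93 = 3.54 eV

Required wavelength:
λ = hc/E_photon = (6.626×10⁻³⁴)(3×10⁸) / (3.54 × 1.602×10⁻¹⁹)
λ = 350.24 nm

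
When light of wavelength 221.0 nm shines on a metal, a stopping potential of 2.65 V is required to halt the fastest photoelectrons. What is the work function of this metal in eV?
2.96 eV

The stopping potential gives the maximum kinetic energy: KE_max = eV_s = 2.65 eV

From Einstein's photoelectric equation: KE_max = hc/λ - φ
Rearranging: φ = hc/λ - KE_max

Calculate photon energy:
E_photon = hc/λ = (6.626×10⁻³⁴ J·s)(3×10⁸ m/s) / (221.0×10⁻⁹ m) = 5.6101 eV

Therefore:
φ = 5.6101 - 2.65 = 2.96 eV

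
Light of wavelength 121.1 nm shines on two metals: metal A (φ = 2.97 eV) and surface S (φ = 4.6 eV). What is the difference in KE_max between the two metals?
1.6300 eV

Using KE_max = hc/λ - φ for each metal:

Photon energy: E = hc/λ = 10.2382 eV

For metal A (φ₁ = 2.97 eV):
KE₁ = E - φ₁ = 10.2382 - 2.97 = 7.2682 eV

For surface S (φ₂ = 4.6 eV):
KE₂ = E - φ₂ = 10.2382 - 4.6 = 5.6382 eV

Difference:
ΔKE = KE₁ - KE₂ = 7.2682 - 5.6382 = 1.6300 eV

Note: The difference equals the difference in work functions: 4.6 - 2.97 = 1.63 eV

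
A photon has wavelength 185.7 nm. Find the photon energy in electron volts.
6.6766 eV

Using E = hf = hc/λ:

E = hc/λ = (6.626×10⁻³⁴ J·s)(3×10⁸ m/s) / (185.7×10⁻⁹ m)
E = 6.6766 eV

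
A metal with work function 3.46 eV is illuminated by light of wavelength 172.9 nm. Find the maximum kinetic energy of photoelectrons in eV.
3.7109 eV

Using Einstein's photoelectric equation: KE_max = hf - φ = hc/λ - φ

First, calculate the photon energy:
E_photon = hc/λ = (6.626×10⁻³⁴ J·s)(3×10⁸ m/s) / (172.9×10⁻⁹ m)
E_photon = 7.1709 eV

Then, the maximum kinetic energy:
KE_max = E_photon - φ = 7.1709 eV - 3.46 eV = 3.7109 eV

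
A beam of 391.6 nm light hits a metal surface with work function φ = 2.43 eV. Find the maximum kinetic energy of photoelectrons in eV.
0.7361 eV

Using Einstein's photoelectric equation: KE_max = hf - φ = hc/λ - φ

First, calculate the photon energy:
E_photon = hc/λ = (6.626×10⁻³⁴ J·s)(3×10⁸ m/s) / (391.6×10⁻⁹ m)
E_photon = 3.1661 eV

Then, the maximum kinetic energy:
KE_max = E_photon - φ = 3.1661 eV - 2.43 eV = 0.7361 eV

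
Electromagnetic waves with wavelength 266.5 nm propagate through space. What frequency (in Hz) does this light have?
1.1249e+15 Hz

Using the wave equation: c = fλ

Solving for frequency:
f = c/λ = (3×10⁸ m/s) / (266.5×10⁻⁹ m)
f = 1.1249e+15 Hz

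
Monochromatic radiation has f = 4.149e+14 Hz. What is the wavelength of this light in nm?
722.57 nm

Using the wave equation: c = fλ

Solving for wavelength:
λ = c/f = (3×10⁸ m/s) / (4.149e+14 Hz)
λ = 722.57 nm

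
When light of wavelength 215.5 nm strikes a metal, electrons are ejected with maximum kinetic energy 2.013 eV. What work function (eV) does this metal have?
3.74 eV

From Einstein's photoelectric equation: KE_max = hf - φ = hc/λ - φ

Rearranging for φ:
φ = hc/λ - KE_max

Calculate photon energy:
E_photon = hc/λ = 5.7533 eV

Therefore:
φ = 5.7533 - 2.013 = 3.74 eV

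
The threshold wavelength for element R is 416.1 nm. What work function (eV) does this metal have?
2.98 eV

At the threshold wavelength, photon energy equals work function:
φ = hc/λ₀

Calculating:
φ = (6.626×10⁻³⁴ J·s)(3×10⁸ m/s) / (416.1×10⁻⁹ m)
φ = 2.98 eV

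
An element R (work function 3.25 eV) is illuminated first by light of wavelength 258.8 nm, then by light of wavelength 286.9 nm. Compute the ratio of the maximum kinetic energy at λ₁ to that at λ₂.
1.4379

Using Einstein's equation: KE_max = hc/λ - φ

For λ₁ = 258.8 nm:
E₁ = hc/λ₁ = 4.7907 eV
KE₁ = E₁ - φ = 4.7907 - 3.25 = 1.5407 eV

For λ₂ = 286.9 nm:
E₂ = hc/λ₂ = 4.3215 eV
KE₂ = E₂ - φ = 4.3215 - 3.25 = 1.0715 eV

Ratio: KE₁/KE₂ = 1.5407/1.0715 = 1.4379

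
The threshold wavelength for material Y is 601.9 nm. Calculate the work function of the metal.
2.06 eV

At the threshold wavelength, photon energy equals work function:
φ = hc/λ₀

Calculating:
φ = (6.626×10⁻³⁴ J·s)(3×10⁸ m/s) / (601.9×10⁻⁹ m)
φ = 2.06 eV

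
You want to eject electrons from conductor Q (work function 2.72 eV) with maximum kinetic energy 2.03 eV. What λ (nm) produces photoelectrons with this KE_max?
261.02 nm

From Einstein's equation: KE_max = hc/λ - φ

Rearranging for λ:
hc/λ = KE_max + φ
λ = hc/(KE_max + φ)

Required photon energy:
E_photon = KE_max + φ = 2.03 + 2.72 = 4.75 eV

Required wavelength:
λ = hc/E_photon = (6.626×10⁻³⁴)(3×10⁸) / (4.75 × 1.602×10⁻¹⁹)
λ = 261.02 nm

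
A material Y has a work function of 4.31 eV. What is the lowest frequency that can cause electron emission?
1.0422e+15 Hz

The threshold frequency is when the photon energy equals the work function:
hf₀ = φ

Solving for f₀:
f₀ = φ/h = (4.31 eV × 1.602×10⁻¹⁹ J/eV) / (6.626×10⁻³⁴ J·s)
f₀ = 1.0422e+15 Hz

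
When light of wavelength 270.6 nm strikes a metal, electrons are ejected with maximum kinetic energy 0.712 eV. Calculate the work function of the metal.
3.87 eV

From Einstein's photoelectric equation: KE_max = hf - φ = hc/λ - φ

Rearranging for φ:
φ = hc/λ - KE_max

Calculate photon energy:
E_photon = hc/λ = 4.5818 eV

Therefore:
φ = 4.5818 - 0.712 = 3.87 eV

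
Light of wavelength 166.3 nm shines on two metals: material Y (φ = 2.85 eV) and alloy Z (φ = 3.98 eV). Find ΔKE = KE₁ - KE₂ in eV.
1.1300 eV

Using KE_max = hc/λ - φ for each metal:

Photon energy: E = hc/λ = 7.4555 eV

For material Y (φ₁ = 2.85 eV):
KE₁ = E - φ₁ = 7.4555 - 2.85 = 4.6055 eV

For alloy Z (φ₂ = 3.98 eV):
KE₂ = E - φ₂ = 7.4555 - 3.98 = 3.4755 eV

Difference:
ΔKE = KE₁ - KE₂ = 4.6055 - 3.4755 = 1.1300 eV

Note: The difference equals the difference in work functions: 3.98 - 2.85 = 1.13 eV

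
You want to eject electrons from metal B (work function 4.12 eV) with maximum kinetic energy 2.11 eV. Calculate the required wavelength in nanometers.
199.01 nm

From Einstein's equation: KE_max = hc/λ - φ

Rearranging for λ:
hc/λ = KE_max + φ
λ = hc/(KE_max + φ)

Required photon energy:
E_photon = KE_max + φ = 2.11 + 4.12 = 6.23 eV

Required wavelength:
λ = hc/E_photon = (6.626×10⁻³⁴)(3×10⁸) / (6.23 × 1.602×10⁻¹⁹)
λ = 199.01 nm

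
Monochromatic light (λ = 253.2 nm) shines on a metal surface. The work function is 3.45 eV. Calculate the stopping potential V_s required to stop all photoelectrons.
1.4467 V

The stopping potential V_s satisfies: eV_s = KE_max

First, find KE_max using Einstein's equation:
E_photon = hc/λ = 4.8967 eV
KE_max = E_photon - φ = 4.8967 - 3.45 = 1.4467 eV

Since eV_s = KE_max:
V_s = KE_max/e = 1.4467 V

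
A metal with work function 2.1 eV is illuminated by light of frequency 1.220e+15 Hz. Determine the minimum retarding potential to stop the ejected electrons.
2.9455 V

The stopping potential V_s satisfies: eV_s = KE_max

First, find KE_max using Einstein's equation:
E_photon = hf = (6.626×10⁻³⁴ J·s)(1.220e+15 Hz) = 5.0455 eV
KE_max = E_photon - φ = 5.0455 - 2.1 = 2.9455 eV

Since eV_s = KE_max:
V_s = KE_max/e = 2.9455 V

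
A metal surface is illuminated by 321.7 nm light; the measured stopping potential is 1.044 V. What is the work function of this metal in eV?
2.81 eV

The stopping potential gives the maximum kinetic energy: KE_max = eV_s = 1.044 eV

From Einstein's photoelectric equation: KE_max = hc/λ - φ
Rearranging: φ = hc/λ - KE_max

Calculate photon energy:
E_photon = hc/λ = (6.626×10⁻³⁴ J·s)(3×10⁸ m/s) / (321.7×10⁻⁹ m) = 3.8540 eV

Therefore:
φ = 3.8540 - 1.044 = 2.81 eV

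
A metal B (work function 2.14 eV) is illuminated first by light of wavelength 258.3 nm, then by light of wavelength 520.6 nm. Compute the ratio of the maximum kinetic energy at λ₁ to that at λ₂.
11.0116

Using Einstein's equation: KE_max = hc/λ - φ

For λ₁ = 258.3 nm:
E₁ = hc/λ₁ = 4.8000 eV
KE₁ = E₁ - φ = 4.8000 - 2.14 = 2.6600 eV

For λ₂ = 520.6 nm:
E₂ = hc/λ₂ = 2.3816 eV
KE₂ = E₂ - φ = 2.3816 - 2.14 = 0.2416 eV

Ratio: KE₁/KE₂ = 2.6600/0.2416 = 11.0116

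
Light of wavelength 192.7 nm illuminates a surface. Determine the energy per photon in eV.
6.4341 eV

Using E = hf = hc/λ:

E = hc/λ = (6.626×10⁻³⁴ J·s)(3×10⁸ m/s) / (192.7×10⁻⁹ m)
E = 6.4341 eV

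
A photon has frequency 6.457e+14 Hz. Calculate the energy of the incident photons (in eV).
2.6704 eV

Using E = hf:

E = hf = (6.626×10⁻³⁴ J·s)(6.457e+14 Hz)
E = 2.6704 eV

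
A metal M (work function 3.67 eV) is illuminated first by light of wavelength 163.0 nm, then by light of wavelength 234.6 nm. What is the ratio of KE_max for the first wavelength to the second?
2.4375

Using Einstein's equation: KE_max = hc/λ - φ

For λ₁ = 163.0 nm:
E₁ = hc/λ₁ = 7.6064 eV
KE₁ = E₁ - φ = 7.6064 - 3.67 = 3.9364 eV

For λ₂ = 234.6 nm:
E₂ = hc/λ₂ = 5.2849 eV
KE₂ = E₂ - φ = 5.2849 - 3.67 = 1.6149 eV

Ratio: KE₁/KE₂ = 3.9364/1.6149 = 2.4375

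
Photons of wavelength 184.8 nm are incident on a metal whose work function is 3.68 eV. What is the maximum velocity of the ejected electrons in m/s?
1.0322e+06 m/s

First, find the maximum kinetic energy:
E_photon = hc/λ = 6.7091 eV
KE_max = E_photon - φ = 6.7091 - 3.68 = 3.0291 eV

Convert to Joules: KE_max = 3.0291 × 1.602×10⁻¹⁹ J = 4.8532e-19 J

Then use KE = ½mv² to find velocity:
v = √(2·KE/m) = √(2 × 4.8532e-19 J / 9.109e-31 kg)
v = 1.0322e+06 m/s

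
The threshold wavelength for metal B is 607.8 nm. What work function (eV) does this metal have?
2.04 eV

At the threshold wavelength, photon energy equals work function:
φ = hc/λ₀

Calculating:
φ = (6.626×10⁻³⁴ J·s)(3×10⁸ m/s) / (607.8×10⁻⁹ m)
φ = 2.04 eV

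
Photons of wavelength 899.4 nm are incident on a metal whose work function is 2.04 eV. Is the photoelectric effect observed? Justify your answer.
No

For photoemission, the photon energy must exceed the work function.

Photon energy: E = hc/λ = 1.3785 eV
Work function: φ = 2.04 eV

Since E_photon (1.3785 eV) < φ (2.04 eV), photoemission will NOT occur.
The threshold wavelength is λ₀ = hc/φ = 607.8 nm.
Since 899.4 nm > 607.8 nm, the photons lack sufficient energy.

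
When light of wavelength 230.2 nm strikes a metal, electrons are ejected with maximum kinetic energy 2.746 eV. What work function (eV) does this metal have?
2.64 eV

From Einstein's photoelectric equation: KE_max = hf - φ = hc/λ - φ

Rearranging for φ:
φ = hc/λ - KE_max

Calculate photon energy:
E_photon = hc/λ = 5.3859 eV

Therefore:
φ = 5.3859 - 2.746 = 2.64 eV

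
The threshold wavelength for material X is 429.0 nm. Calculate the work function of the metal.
2.89 eV

At the threshold wavelength, photon energy equals work function:
φ = hc/λ₀

Calculating:
φ = (6.626×10⁻³⁴ J·s)(3×10⁸ m/s) / (429.0×10⁻⁹ m)
φ = 2.89 eV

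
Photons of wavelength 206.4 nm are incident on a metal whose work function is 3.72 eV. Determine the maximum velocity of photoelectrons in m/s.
8.9693e+05 m/s

First, find the maximum kinetic energy:
E_photon = hc/λ = 6.0070 eV
KE_max = E_photon - φ = 6.0070 - 3.72 = 2.2870 eV

Convert to Joules: KE_max = 2.2870 × 1.602×10⁻¹⁹ J = 3.6642e-19 J

Then use KE = ½mv² to find velocity:
v = √(2·KE/m) = √(2 × 3.6642e-19 J / 9.109e-31 kg)
v = 8.9693e+05 m/s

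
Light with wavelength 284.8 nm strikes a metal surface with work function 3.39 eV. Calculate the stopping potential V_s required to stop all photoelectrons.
0.9634 V

The stopping potential V_s satisfies: eV_s = KE_max

First, find KE_max using Einstein's equation:
E_photon = hc/λ = 4.3534 eV
KE_max = E_photon - φ = 4.3534 - 3.39 = 0.9634 eV

Since eV_s = KE_max:
V_s = KE_max/e = 0.9634 V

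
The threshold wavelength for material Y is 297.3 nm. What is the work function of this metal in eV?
4.17 eV

At the threshold wavelength, photon energy equals work function:
φ = hc/λ₀

Calculating:
φ = (6.626×10⁻³⁴ J·s)(3×10⁸ m/s) / (297.3×10⁻⁹ m)
φ = 4.17 eV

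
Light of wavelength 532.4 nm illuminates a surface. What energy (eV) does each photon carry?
2.3288 eV

Using E = hf = hc/λ:

E = hc/λ = (6.626×10⁻³⁴ J·s)(3×10⁸ m/s) / (532.4×10⁻⁹ m)
E = 2.3288 eV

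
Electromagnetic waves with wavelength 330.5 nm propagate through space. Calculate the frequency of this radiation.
9.0709e+14 Hz

Using the wave equation: c = fλ

Solving for frequency:
f = c/λ = (3×10⁸ m/s) / (330.5×10⁻⁹ m)
f = 9.0709e+14 Hz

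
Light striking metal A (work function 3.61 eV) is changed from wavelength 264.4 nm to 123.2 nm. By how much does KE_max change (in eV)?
5.3744 eV

Using Einstein's equation: KE_max = hc/λ - φ

For λ₁ = 264.4 nm:
KE₁ = hc/λ₁ - φ = 4.6893 - 3.61 = 1.0793 eV

For λ₂ = 123.2 nm:
KE₂ = hc/λ₂ - φ = 10.0637 - 3.61 = 6.4537 eV

Change in KE:
ΔKE = KE₂ - KE₁ = 6.4537 - 1.0793 = 5.3744 eV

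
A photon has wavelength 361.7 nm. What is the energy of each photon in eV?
3.4278 eV

Using E = hf = hc/λ:

E = hc/λ = (6.626×10⁻³⁴ J·s)(3×10⁸ m/s) / (361.7×10⁻⁹ m)
E = 3.4278 eV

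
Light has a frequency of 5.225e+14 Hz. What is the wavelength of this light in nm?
573.77 nm

Using the wave equation: c = fλ

Solving for wavelength:
λ = c/f = (3×10⁸ m/s) / (5.225e+14 Hz)
λ = 573.77 nm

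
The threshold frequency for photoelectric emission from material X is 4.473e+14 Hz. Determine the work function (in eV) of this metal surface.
1.85 eV

At the threshold frequency, photon energy equals work function:
φ = hf₀

Calculating:
φ = (6.626×10⁻³⁴ J·s)(4.473e+14 Hz)
φ = 1.85 eV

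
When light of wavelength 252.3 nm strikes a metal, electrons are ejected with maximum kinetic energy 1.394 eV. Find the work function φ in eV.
3.52 eV

From Einstein's photoelectric equation: KE_max = hf - φ = hc/λ - φ

Rearranging for φ:
φ = hc/λ - KE_max

Calculate photon energy:
E_photon = hc/λ = 4.9142 eV

Therefore:
φ = 4.9142 - 1.394 = 3.52 eV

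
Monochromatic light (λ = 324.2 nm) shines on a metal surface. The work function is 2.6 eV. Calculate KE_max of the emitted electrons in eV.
1.2243 eV

Using Einstein's photoelectric equation: KE_max = hf - φ = hc/λ - φ

First, calculate the photon energy:
E_photon = hc/λ = (6.626×10⁻³⁴ J·s)(3×10⁸ m/s) / (324.2×10⁻⁹ m)
E_photon = 3.8243 eV

Then, the maximum kinetic energy:
KE_max = E_photon - φ = 3.8243 eV - 2.6 eV = 1.2243 eV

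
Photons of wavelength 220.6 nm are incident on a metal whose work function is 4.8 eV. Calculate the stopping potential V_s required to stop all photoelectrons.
0.8203 V

The stopping potential V_s satisfies: eV_s = KE_max

First, find KE_max using Einstein's equation:
E_photon = hc/λ = 5.6203 eV
KE_max = E_photon - φ = 5.6203 - 4.8 = 0.8203 eV

Since eV_s = KE_max:
V_s = KE_max/e = 0.8203 V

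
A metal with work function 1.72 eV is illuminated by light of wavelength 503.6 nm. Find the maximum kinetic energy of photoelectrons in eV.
0.7420 eV

Using Einstein's photoelectric equation: KE_max = hf - φ = hc/λ - φ

First, calculate the photon energy:
E_photon = hc/λ = (6.626×10⁻³⁴ J·s)(3×10⁸ m/s) / (503.6×10⁻⁹ m)
E_photon = 2.4620 eV

Then, the maximum kinetic energy:
KE_max = E_photon - φ = 2.4620 eV - 1.72 eV = 0.7420 eV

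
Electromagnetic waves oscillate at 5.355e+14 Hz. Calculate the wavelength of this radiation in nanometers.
559.84 nm

Using the wave equation: c = fλ

Solving for wavelength:
λ = c/f = (3×10⁸ m/s) / (5.355e+14 Hz)
λ = 559.84 nm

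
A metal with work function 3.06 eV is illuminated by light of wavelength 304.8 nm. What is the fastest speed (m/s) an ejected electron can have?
5.9538e+05 m/s

First, find the maximum kinetic energy:
E_photon = hc/λ = 4.0677 eV
KE_max = E_photon - φ = 4.0677 - 3.06 = 1.0077 eV

Convert to Joules: KE_max = 1.0077 × 1.602×10⁻¹⁹ J = 1.6146e-19 J

Then use KE = ½mv² to find velocity:
v = √(2·KE/m) = √(2 × 1.6146e-19 J / 9.109e-31 kg)
v = 5.9538e+05 m/s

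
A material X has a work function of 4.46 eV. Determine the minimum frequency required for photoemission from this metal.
1.0784e+15 Hz

The threshold frequency is when the photon energy equals the work function:
hf₀ = φ

Solving for f₀:
f₀ = φ/h = (4.46 eV × 1.602×10⁻¹⁹ J/eV) / (6.626×10⁻³⁴ J·s)
f₀ = 1.0784e+15 Hz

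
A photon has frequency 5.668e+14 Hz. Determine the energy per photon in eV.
2.3441 eV

Using E = hf:

E = hf = (6.626×10⁻³⁴ J·s)(5.668e+14 Hz)
E = 2.3441 eV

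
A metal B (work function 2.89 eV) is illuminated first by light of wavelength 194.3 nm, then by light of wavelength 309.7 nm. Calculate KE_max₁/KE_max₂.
3.1356

Using Einstein's equation: KE_max = hc/λ - φ

For λ₁ = 194.3 nm:
E₁ = hc/λ₁ = 6.3811 eV
KE₁ = E₁ - φ = 6.3811 - 2.89 = 3.4911 eV

For λ₂ = 309.7 nm:
E₂ = hc/λ₂ = 4.0034 eV
KE₂ = E₂ - φ = 4.0034 - 2.89 = 1.1134 eV

Ratio: KE₁/KE₂ = 3.4911/1.1134 = 3.1356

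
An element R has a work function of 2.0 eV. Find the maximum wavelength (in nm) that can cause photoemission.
619.92 nm

The threshold wavelength is when the photon energy equals the work function:
hc/λ₀ = φ

Solving for λ₀:
λ₀ = hc/φ = (6.626×10⁻³⁴ J·s)(3×10⁸ m/s) / (2.0 eV × 1.602×10⁻¹⁹ J/eV)
λ₀ = 619.92 nm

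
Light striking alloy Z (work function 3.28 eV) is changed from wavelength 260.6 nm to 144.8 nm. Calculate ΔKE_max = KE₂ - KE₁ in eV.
3.8048 eV

Using Einstein's equation: KE_max = hc/λ - φ

For λ₁ = 260.6 nm:
KE₁ = hc/λ₁ - φ = 4.7576 - 3.28 = 1.4776 eV

For λ₂ = 144.8 nm:
KE₂ = hc/λ₂ - φ = 8.5624 - 3.28 = 5.2824 eV

Change in KE:
ΔKE = KE₂ - KE₁ = 5.2824 - 1.4776 = 3.8048 eV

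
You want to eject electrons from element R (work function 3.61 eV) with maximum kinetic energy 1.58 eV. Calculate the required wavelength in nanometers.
238.89 nm

From Einstein's equation: KE_max = hc/λ - φ

Rearranging for λ:
hc/λ = KE_max + φ
λ = hc/(KE_max + φ)

Required photon energy:
E_photon = KE_max + φ = 1.58 + 3.61 = 5.19 eV

Required wavelength:
λ = hc/E_photon = (6.626×10⁻³⁴)(3×10⁸) / (5.19 × 1.602×10⁻¹⁹)
λ = 238.89 nm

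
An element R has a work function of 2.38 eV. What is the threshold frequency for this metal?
5.7548e+14 Hz

The threshold frequency is when the photon energy equals the work function:
hf₀ = φ

Solving for f₀:
f₀ = φ/h = (2.38 eV × 1.602×10⁻¹⁹ J/eV) / (6.626×10⁻³⁴ J·s)
f₀ = 5.7548e+14 Hz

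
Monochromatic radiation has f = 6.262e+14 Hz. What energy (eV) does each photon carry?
2.5898 eV

Using E = hf:

E = hf = (6.626×10⁻³⁴ J·s)(6.262e+14 Hz)
E = 2.5898 eV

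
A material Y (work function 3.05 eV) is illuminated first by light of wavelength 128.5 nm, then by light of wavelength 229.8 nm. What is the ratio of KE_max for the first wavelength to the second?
2.8135

Using Einstein's equation: KE_max = hc/λ - φ

For λ₁ = 128.5 nm:
E₁ = hc/λ₁ = 9.6486 eV
KE₁ = E₁ - φ = 9.6486 - 3.05 = 6.5986 eV

For λ₂ = 229.8 nm:
E₂ = hc/λ₂ = 5.3953 eV
KE₂ = E₂ - φ = 5.3953 - 3.05 = 2.3453 eV

Ratio: KE₁/KE₂ = 6.5986/2.3453 = 2.8135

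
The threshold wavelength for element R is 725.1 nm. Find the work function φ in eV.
1.71 eV

At the threshold wavelength, photon energy equals work function:
φ = hc/λ₀

Calculating:
φ = (6.626×10⁻³⁴ J·s)(3×10⁸ m/s) / (725.1×10⁻⁹ m)
φ = 1.71 eV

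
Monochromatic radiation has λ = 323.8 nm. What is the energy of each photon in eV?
3.8290 eV

Using E = hf = hc/λ:

E = hc/λ = (6.626×10⁻³⁴ J·s)(3×10⁸ m/s) / (323.8×10⁻⁹ m)
E = 3.8290 eV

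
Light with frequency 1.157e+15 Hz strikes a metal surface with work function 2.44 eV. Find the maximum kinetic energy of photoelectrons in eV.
2.3450 eV

Using Einstein's photoelectric equation: KE_max = hf - φ

First, calculate the photon energy:
E_photon = hf = (6.626×10⁻³⁴ J·s)(1.157e+15 Hz)
E_photon = 4.7850 eV

Then, the maximum kinetic energy:
KE_max = E_photon - φ = 4.7850 eV - 2.44 eV = 2.3450 eV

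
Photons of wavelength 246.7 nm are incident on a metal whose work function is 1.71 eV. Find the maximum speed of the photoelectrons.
1.0800e+06 m/s

First, find the maximum kinetic energy:
E_photon = hc/λ = 5.0257 eV
KE_max = E_photon - φ = 5.0257 - 1.71 = 3.3157 eV

Convert to Joules: KE_max = 3.3157 × 1.602×10⁻¹⁹ J = 5.3123e-19 J

Then use KE = ½mv² to find velocity:
v = √(2·KE/m) = √(2 × 5.3123e-19 J / 9.109e-31 kg)
v = 1.0800e+06 m/s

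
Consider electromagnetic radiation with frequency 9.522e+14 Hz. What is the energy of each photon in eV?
3.9380 eV

Using E = hf:

E = hf = (6.626×10⁻³⁴ J·s)(9.522e+14 Hz)
E = 3.9380 eV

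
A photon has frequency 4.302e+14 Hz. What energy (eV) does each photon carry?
1.7792 eV

Using E = hf:

E = hf = (6.626×10⁻³⁴ J·s)(4.302e+14 Hz)
E = 1.7792 eV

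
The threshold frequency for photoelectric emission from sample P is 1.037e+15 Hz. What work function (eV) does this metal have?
4.29 eV

At the threshold frequency, photon energy equals work function:
φ = hf₀

Calculating:
φ = (6.626×10⁻³⁴ J·s)(1.037e+15 Hz)
φ = 4.29 eV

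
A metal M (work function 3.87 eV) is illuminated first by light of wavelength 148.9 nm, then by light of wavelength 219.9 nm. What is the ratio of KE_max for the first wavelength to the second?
2.5204

Using Einstein's equation: KE_max = hc/λ - φ

For λ₁ = 148.9 nm:
E₁ = hc/λ₁ = 8.3267 eV
KE₁ = E₁ - φ = 8.3267 - 3.87 = 4.4567 eV

For λ₂ = 219.9 nm:
E₂ = hc/λ₂ = 5.6382 eV
KE₂ = E₂ - φ = 5.6382 - 3.87 = 1.7682 eV

Ratio: KE₁/KE₂ = 4.4567/1.7682 = 2.5204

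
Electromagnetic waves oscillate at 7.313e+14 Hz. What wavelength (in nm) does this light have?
409.94 nm

Using the wave equation: c = fλ

Solving for wavelength:
λ = c/f = (3×10⁸ m/s) / (7.313e+14 Hz)
λ = 409.94 nm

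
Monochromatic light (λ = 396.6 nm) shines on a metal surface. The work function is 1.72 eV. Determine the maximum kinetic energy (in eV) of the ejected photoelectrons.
1.4062 eV

Using Einstein's photoelectric equation: KE_max = hf - φ = hc/λ - φ

First, calculate the photon energy:
E_photon = hc/λ = (6.626×10⁻³⁴ J·s)(3×10⁸ m/s) / (396.6×10⁻⁹ m)
E_photon = 3.1262 eV

Then, the maximum kinetic energy:
KE_max = E_photon - φ = 3.1262 eV - 1.72 eV = 1.4062 eV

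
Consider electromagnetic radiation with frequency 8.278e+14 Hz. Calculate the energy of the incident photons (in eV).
3.4235 eV

Using E = hf:

E = hf = (6.626×10⁻³⁴ J·s)(8.278e+14 Hz)
E = 3.4235 eV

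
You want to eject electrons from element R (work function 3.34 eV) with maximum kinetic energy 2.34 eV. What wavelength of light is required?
218.28 nm

From Einstein's equation: KE_max = hc/λ - φ

Rearranging for λ:
hc/λ = KE_max + φ
λ = hc/(KE_max + φ)

Required photon energy:
E_photon = KE_max + φ = 2.34 + 3.34 = 5.68 eV

Required wavelength:
λ = hc/E_photon = (6.626×10⁻³⁴)(3×10⁸) / (5.68 × 1.602×10⁻¹⁹)
λ = 218.28 nm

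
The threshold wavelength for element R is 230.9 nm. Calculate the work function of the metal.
5.37 eV

At the threshold wavelength, photon energy equals work function:
φ = hc/λ₀

Calculating:
φ = (6.626×10⁻³⁴ J·s)(3×10⁸ m/s) / (230.9×10⁻⁹ m)
φ = 5.37 eV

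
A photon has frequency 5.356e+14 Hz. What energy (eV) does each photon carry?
2.2151 eV

Using E = hf:

E = hf = (6.626×10⁻³⁴ J·s)(5.356e+14 Hz)
E = 2.2151 eV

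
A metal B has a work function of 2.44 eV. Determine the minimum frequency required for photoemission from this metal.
5.8999e+14 Hz

The threshold frequency is when the photon energy equals the work function:
hf₀ = φ

Solving for f₀:
f₀ = φ/h = (2.44 eV × 1.602×10⁻¹⁹ J/eV) / (6.626×10⁻³⁴ J·s)
f₀ = 5.8999e+14 Hz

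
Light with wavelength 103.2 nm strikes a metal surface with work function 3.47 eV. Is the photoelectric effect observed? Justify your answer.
Yes

For photoemission, the photon energy must exceed the work function.

Photon energy: E = hc/λ = 12.0140 eV
Work function: φ = 3.47 eV

Since E_photon (12.0140 eV) > φ (3.47 eV), photoemission WILL occur.
The threshold wavelength is λ₀ = hc/φ = 357.3 nm.
Since 103.2 nm < 357.3 nm, the light has sufficient energy.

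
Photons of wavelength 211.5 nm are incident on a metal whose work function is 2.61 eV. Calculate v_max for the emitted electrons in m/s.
1.0696e+06 m/s

First, find the maximum kinetic energy:
E_photon = hc/λ = 5.8621 eV
KE_max = E_photon - φ = 5.8621 - 2.61 = 3.2521 eV

Convert to Joules: KE_max = 3.2521 × 1.602×10⁻¹⁹ J = 5.2105e-19 J

Then use KE = ½mv² to find velocity:
v = √(2·KE/m) = √(2 × 5.2105e-19 J / 9.109e-31 kg)
v = 1.0696e+06 m/s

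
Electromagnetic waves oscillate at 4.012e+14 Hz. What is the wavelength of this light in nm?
747.24 nm

Using the wave equation: c = fλ

Solving for wavelength:
λ = c/f = (3×10⁸ m/s) / (4.012e+14 Hz)
λ = 747.24 nm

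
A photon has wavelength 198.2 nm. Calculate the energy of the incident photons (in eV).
6.2555 eV

Using E = hf = hc/λ:

E = hc/λ = (6.626×10⁻³⁴ J·s)(3×10⁸ m/s) / (198.2×10⁻⁹ m)
E = 6.2555 eV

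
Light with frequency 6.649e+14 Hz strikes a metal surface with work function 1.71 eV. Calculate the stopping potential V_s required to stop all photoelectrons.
1.0398 V

The stopping potential V_s satisfies: eV_s = KE_max

First, find KE_max using Einstein's equation:
E_photon = hf = (6.626×10⁻³⁴ J·s)(6.649e+14 Hz) = 2.7498 eV
KE_max = E_photon - φ = 2.7498 - 1.71 = 1.0398 eV

Since eV_s = KE_max:
V_s = KE_max/e = 1.0398 V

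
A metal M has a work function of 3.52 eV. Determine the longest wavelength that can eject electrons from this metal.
352.23 nm

The threshold wavelength is when the photon energy equals the work function:
hc/λ₀ = φ

Solving for λ₀:
λ₀ = hc/φ = (6.626×10⁻³⁴ J·s)(3×10⁸ m/s) / (3.52 eV × 1.602×10⁻¹⁹ J/eV)
λ₀ = 352.23 nm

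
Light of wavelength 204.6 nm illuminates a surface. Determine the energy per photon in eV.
6.0598 eV

Using E = hf = hc/λ:

E = hc/λ = (6.626×10⁻³⁴ J·s)(3×10⁸ m/s) / (204.6×10⁻⁹ m)
E = 6.0598 eV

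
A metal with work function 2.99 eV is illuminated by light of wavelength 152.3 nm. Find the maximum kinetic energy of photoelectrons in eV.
5.1508 eV

Using Einstein's photoelectric equation: KE_max = hf - φ = hc/λ - φ

First, calculate the photon energy:
E_photon = hc/λ = (6.626×10⁻³⁴ J·s)(3×10⁸ m/s) / (152.3×10⁻⁹ m)
E_photon = 8.1408 eV

Then, the maximum kinetic energy:
KE_max = E_photon - φ = 8.1408 eV - 2.99 eV = 5.1508 eV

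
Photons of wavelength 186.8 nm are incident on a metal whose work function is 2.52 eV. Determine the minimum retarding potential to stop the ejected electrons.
4.1173 V

The stopping potential V_s satisfies: eV_s = KE_max

First, find KE_max using Einstein's equation:
E_photon = hc/λ = 6.6373 eV
KE_max = E_photon - φ = 6.6373 - 2.52 = 4.1173 eV

Since eV_s = KE_max:
V_s = KE_max/e = 4.1173 V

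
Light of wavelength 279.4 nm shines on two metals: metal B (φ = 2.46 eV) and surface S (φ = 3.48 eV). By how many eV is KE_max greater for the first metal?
1.0200 eV

Using KE_max = hc/λ - φ for each metal:

Photon energy: E = hc/λ = 4.4375 eV

For metal B (φ₁ = 2.46 eV):
KE₁ = E - φ₁ = 4.4375 - 2.46 = 1.9775 eV

For surface S (φ₂ = 3.48 eV):
KE₂ = E - φ₂ = 4.4375 - 3.48 = 0.9575 eV

Difference:
ΔKE = KE₁ - KE₂ = 1.9775 - 0.9575 = 1.0200 eV

Note: The difference equals the difference in work functions: 3.48 - 2.46 = 1.02 eV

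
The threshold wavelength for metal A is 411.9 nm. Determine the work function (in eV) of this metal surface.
3.01 eV

At the threshold wavelength, photon energy equals work function:
φ = hc/λ₀

Calculating:
φ = (6.626×10⁻³⁴ J·s)(3×10⁸ m/s) / (411.9×10⁻⁹ m)
φ = 3.01 eV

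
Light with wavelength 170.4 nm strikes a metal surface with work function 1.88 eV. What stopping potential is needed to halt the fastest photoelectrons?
5.3961 V

The stopping potential V_s satisfies: eV_s = KE_max

First, find KE_max using Einstein's equation:
E_photon = hc/λ = 7.2761 eV
KE_max = E_photon - φ = 7.2761 - 1.88 = 5.3961 eV

Since eV_s = KE_max:
V_s = KE_max/e = 5.3961 V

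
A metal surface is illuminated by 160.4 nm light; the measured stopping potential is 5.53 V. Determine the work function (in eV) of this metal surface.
2.20 eV

The stopping potential gives the maximum kinetic energy: KE_max = eV_s = 5.53 eV

From Einstein's photoelectric equation: KE_max = hc/λ - φ
Rearranging: φ = hc/λ - KE_max

Calculate photon energy:
E_photon = hc/λ = (6.626×10⁻³⁴ J·s)(3×10⁸ m/s) / (160.4×10⁻⁹ m) = 7.7297 eV

Therefore:
φ = 7.7297 - 5.53 = 2.20 eV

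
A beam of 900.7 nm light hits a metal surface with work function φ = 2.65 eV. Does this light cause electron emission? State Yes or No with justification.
No

For photoemission, the photon energy must exceed the work function.

Photon energy: E = hc/λ = 1.3765 eV
Work function: φ = 2.65 eV

Since E_photon (1.3765 eV) < φ (2.65 eV), photoemission will NOT occur.
The threshold wavelength is λ₀ = hc/φ = 467.9 nm.
Since 900.7 nm > 467.9 nm, the photons lack sufficient energy.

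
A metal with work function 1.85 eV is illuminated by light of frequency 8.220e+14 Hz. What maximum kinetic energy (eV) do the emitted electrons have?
1.5495 eV

Using Einstein's photoelectric equation: KE_max = hf - φ

First, calculate the photon energy:
E_photon = hf = (6.626×10⁻³⁴ J·s)(8.220e+14 Hz)
E_photon = 3.3995 eV

Then, the maximum kinetic energy:
KE_max = E_photon - φ = 3.3995 eV - 1.85 eV = 1.5495 eV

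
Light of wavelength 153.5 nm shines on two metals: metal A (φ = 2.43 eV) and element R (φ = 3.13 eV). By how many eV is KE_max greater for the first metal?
0.7000 eV

Using KE_max = hc/λ - φ for each metal:

Photon energy: E = hc/λ = 8.0771 eV

For metal A (φ₁ = 2.43 eV):
KE₁ = E - φ₁ = 8.0771 - 2.43 = 5.6471 eV

For element R (φ₂ = 3.13 eV):
KE₂ = E - φ₂ = 8.0771 - 3.13 = 4.9471 eV

Difference:
ΔKE = KE₁ - KE₂ = 5.6471 - 4.9471 = 0.7000 eV

Note: The difference equals the difference in work functions: 3.13 - 2.43 = 0.70 eV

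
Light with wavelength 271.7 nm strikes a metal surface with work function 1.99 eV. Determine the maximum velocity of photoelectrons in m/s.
9.5141e+05 m/s

First, find the maximum kinetic energy:
E_photon = hc/λ = 4.5633 eV
KE_max = E_photon - φ = 4.5633 - 1.99 = 2.5733 eV

Convert to Joules: KE_max = 2.5733 × 1.602×10⁻¹⁹ J = 4.1228e-19 J

Then use KE = ½mv² to find velocity:
v = √(2·KE/m) = √(2 × 4.1228e-19 J / 9.109e-31 kg)
v = 9.5141e+05 m/s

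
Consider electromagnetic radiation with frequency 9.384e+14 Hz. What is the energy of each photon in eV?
3.8809 eV

Using E = hf:

E = hf = (6.626×10⁻³⁴ J·s)(9.384e+14 Hz)
E = 3.8809 eV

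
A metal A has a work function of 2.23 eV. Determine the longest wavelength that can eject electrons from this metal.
555.98 nm

The threshold wavelength is when the photon energy equals the work function:
hc/λ₀ = φ

Solving for λ₀:
λ₀ = hc/φ = (6.626×10⁻³⁴ J·s)(3×10⁸ m/s) / (2.23 eV × 1.602×10⁻¹⁹ J/eV)
λ₀ = 555.98 nm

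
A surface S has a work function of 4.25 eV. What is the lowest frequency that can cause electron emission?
1.0276e+15 Hz

The threshold frequency is when the photon energy equals the work function:
hf₀ = φ

Solving for f₀:
f₀ = φ/h = (4.25 eV × 1.602×10⁻¹⁹ J/eV) / (6.626×10⁻³⁴ J·s)
f₀ = 1.0276e+15 Hz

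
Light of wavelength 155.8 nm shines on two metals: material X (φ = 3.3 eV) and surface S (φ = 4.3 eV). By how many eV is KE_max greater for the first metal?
1.0000 eV

Using KE_max = hc/λ - φ for each metal:

Photon energy: E = hc/λ = 7.9579 eV

For material X (φ₁ = 3.3 eV):
KE₁ = E - φ₁ = 7.9579 - 3.3 = 4.6579 eV

For surface S (φ₂ = 4.3 eV):
KE₂ = E - φ₂ = 7.9579 - 4.3 = 3.6579 eV

Difference:
ΔKE = KE₁ - KE₂ = 4.6579 - 3.6579 = 1.0000 eV

Note: The difference equals the difference in work functions: 4.3 - 3.3 = 1.00 eV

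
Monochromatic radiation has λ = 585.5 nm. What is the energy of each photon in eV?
2.1176 eV

Using E = hf = hc/λ:

E = hc/λ = (6.626×10⁻³⁴ J·s)(3×10⁸ m/s) / (585.5×10⁻⁹ m)
E = 2.1176 eV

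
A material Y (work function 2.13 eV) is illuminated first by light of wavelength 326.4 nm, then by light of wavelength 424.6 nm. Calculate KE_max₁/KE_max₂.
2.1120

Using Einstein's equation: KE_max = hc/λ - φ

For λ₁ = 326.4 nm:
E₁ = hc/λ₁ = 3.7985 eV
KE₁ = E₁ - φ = 3.7985 - 2.13 = 1.6685 eV

For λ₂ = 424.6 nm:
E₂ = hc/λ₂ = 2.9200 eV
KE₂ = E₂ - φ = 2.9200 - 2.13 = 0.7900 eV

Ratio: KE₁/KE₂ = 1.6685/0.7900 = 2.1120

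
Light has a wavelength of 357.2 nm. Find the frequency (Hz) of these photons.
8.3928e+14 Hz

Using the wave equation: c = fλ

Solving for frequency:
f = c/λ = (3×10⁸ m/s) / (357.2×10⁻⁹ m)
f = 8.3928e+14 Hz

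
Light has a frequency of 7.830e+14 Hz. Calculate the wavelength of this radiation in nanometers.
382.88 nm

Using the wave equation: c = fλ

Solving for wavelength:
λ = c/f = (3×10⁸ m/s) / (7.830e+14 Hz)
λ = 382.88 nm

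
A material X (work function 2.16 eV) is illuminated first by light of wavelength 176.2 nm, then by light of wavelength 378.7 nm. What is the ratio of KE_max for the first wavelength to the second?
4.3777

Using Einstein's equation: KE_max = hc/λ - φ

For λ₁ = 176.2 nm:
E₁ = hc/λ₁ = 7.0366 eV
KE₁ = E₁ - φ = 7.0366 - 2.16 = 4.8766 eV

For λ₂ = 378.7 nm:
E₂ = hc/λ₂ = 3.2739 eV
KE₂ = E₂ - φ = 3.2739 - 2.16 = 1.1139 eV

Ratio: KE₁/KE₂ = 4.8766/1.1139 = 4.3777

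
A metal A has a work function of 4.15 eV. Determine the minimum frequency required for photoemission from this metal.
1.0035e+15 Hz

The threshold frequency is when the photon energy equals the work function:
hf₀ = φ

Solving for f₀:
f₀ = φ/h = (4.15 eV × 1.602×10⁻¹⁹ J/eV) / (6.626×10⁻³⁴ J·s)
f₀ = 1.0035e+15 Hz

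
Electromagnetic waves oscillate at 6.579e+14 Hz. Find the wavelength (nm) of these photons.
455.68 nm

Using the wave equation: c = fλ

Solving for wavelength:
λ = c/f = (3×10⁸ m/s) / (6.579e+14 Hz)
λ = 455.68 nm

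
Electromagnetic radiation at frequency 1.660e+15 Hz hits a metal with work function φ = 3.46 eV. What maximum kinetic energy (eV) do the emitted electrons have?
3.4052 eV

Using Einstein's photoelectric equation: KE_max = hf - φ

First, calculate the photon energy:
E_photon = hf = (6.626×10⁻³⁴ J·s)(1.660e+15 Hz)
E_photon = 6.8652 eV

Then, the maximum kinetic energy:
KE_max = E_photon - φ = 6.8652 eV - 3.46 eV = 3.4052 eV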